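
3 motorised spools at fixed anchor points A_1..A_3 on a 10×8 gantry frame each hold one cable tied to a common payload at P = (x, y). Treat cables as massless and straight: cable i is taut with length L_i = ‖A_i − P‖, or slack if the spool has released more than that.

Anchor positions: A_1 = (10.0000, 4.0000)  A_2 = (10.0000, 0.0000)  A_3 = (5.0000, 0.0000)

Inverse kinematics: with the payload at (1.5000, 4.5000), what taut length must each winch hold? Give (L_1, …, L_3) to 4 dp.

(8.5147, 9.6177, 5.7009)

L_1 = √((10.0000−1.5000)² + (4.0000−4.5000)²) = 8.5147
L_2 = √((10.0000−1.5000)² + (0.0000−4.5000)²) = 9.6177
L_3 = √((5.0000−1.5000)² + (0.0000−4.5000)²) = 5.7009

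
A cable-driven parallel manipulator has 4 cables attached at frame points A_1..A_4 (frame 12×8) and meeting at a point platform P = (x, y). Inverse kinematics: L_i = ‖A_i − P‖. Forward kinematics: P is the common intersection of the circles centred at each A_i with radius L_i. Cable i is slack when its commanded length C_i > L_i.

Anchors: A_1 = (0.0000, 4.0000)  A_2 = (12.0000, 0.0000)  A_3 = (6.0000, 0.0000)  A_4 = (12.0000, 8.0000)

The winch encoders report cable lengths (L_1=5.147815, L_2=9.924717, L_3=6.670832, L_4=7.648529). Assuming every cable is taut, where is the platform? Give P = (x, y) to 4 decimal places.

(4.5000, 6.5000)

each cable: (A_i−P)·(A_i−P) = L_i²; let q_i = ‖A_i‖²−L_i²
q_1 = 0.0000+16.0000−26.5000 = -10.5000
row 1: -24.0000x + 8.0000y = -56.0000  (q_2=45.5000)
row 2: -12.0000x + 8.0000y = -2.0000  (q_3=-8.5000)
row 3: -24.0000x − 8.0000y = -160.0000  (q_4=149.5000)
Cramer on rows 1–2 → x = 4.5000, y = 6.5000
check cable 4: ‖A_4−P‖² = 58.5000 ≈ L_4² = 58.5000 ✓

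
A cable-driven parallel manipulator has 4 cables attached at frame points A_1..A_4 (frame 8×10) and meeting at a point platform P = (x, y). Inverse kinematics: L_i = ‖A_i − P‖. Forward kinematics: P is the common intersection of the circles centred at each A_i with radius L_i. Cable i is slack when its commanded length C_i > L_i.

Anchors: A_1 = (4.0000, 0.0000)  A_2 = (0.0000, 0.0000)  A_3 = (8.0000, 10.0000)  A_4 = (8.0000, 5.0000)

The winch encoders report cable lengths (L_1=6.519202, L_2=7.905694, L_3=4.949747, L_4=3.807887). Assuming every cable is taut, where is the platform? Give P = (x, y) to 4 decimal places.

each cable: (A_i−P)·(A_i−P) = L_i²; let c_i = ‖A_i‖²−L_i²
c_1 = 16.0000+0.0000−42.5000 = -26.5000
row 1: 8.0000x + 0.0000y = 36.0000  (c_2=-62.5000)
row 2: -8.0000x − 20.0000y = -166.0000  (c_3=139.5000)
row 3: -8.0000x − 10.0000y = -101.0000  (c_4=74.5000)
Cramer on rows 1–2 → x = 4.5000, y = 6.5000
check cable 4: ‖A_4−P‖² = 14.5000 ≈ L_4² = 14.5000 ✓

(4.5000, 6.5000)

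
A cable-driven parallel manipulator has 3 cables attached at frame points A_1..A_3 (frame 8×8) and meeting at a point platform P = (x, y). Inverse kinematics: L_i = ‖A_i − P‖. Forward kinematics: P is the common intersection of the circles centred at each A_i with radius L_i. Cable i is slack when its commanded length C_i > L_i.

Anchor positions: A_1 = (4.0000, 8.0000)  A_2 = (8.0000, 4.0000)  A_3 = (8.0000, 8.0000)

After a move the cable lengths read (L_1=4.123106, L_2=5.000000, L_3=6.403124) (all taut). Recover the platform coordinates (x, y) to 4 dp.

(3.0000, 4.0000)

circle eqns → linear via eq_j − eq_1; set c_j = A_j·A_j − L_j²
c_1 = 16.0000+64.0000−17.0000 = 63.0000
-8.0000·x + 8.0000·y = c_1−c_2 = 8.0000
-8.0000·x + 0.0000·y = c_1−c_3 = -24.0000
solve first two rows → x=3.0000, y=4.0000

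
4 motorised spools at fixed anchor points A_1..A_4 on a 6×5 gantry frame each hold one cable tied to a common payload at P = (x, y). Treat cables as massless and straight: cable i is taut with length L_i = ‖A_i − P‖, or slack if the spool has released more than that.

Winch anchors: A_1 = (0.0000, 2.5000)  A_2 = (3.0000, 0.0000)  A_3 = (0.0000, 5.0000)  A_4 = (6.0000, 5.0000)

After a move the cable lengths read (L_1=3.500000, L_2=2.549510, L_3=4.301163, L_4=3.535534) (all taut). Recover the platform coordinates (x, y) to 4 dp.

(3.5000, 2.5000)

expand ‖A_i−P‖²=L_i² and subtract eq 1 (q_i ≔ ‖A_i‖²−L_i²)
q_1 = 0.0000+6.2500−12.2500 = -6.0000
eq1−eq2 → [-6.0000  5.0000]·P = -8.5000
eq1−eq3 → [0.0000  -5.0000]·P = -12.5000
eq1−eq4 → [-12.0000  -5.0000]·P = -54.5000
2×2 solve → P = (3.5000, 2.5000)
check cable 4: ‖A_4−P‖² = 12.5000 ≈ L_4² = 12.5000 ✓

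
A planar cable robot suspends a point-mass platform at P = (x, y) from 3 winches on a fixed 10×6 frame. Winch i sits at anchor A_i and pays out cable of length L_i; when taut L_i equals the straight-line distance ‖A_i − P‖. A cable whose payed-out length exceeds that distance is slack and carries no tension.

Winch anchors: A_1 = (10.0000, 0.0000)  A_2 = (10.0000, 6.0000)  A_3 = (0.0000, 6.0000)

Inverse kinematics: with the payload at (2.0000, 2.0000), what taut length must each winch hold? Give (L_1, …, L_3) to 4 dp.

cable 1: Δx=8.0000, Δy=-2.0000; L_1 = √(Δx²+Δy²) = 8.2462
cable 2: Δx=8.0000, Δy=4.0000; L_2 = √(Δx²+Δy²) = 8.9443
cable 3: Δx=-2.0000, Δy=4.0000; L_3 = √(Δx²+Δy²) = 4.4721

(8.2462, 8.9443, 4.4721)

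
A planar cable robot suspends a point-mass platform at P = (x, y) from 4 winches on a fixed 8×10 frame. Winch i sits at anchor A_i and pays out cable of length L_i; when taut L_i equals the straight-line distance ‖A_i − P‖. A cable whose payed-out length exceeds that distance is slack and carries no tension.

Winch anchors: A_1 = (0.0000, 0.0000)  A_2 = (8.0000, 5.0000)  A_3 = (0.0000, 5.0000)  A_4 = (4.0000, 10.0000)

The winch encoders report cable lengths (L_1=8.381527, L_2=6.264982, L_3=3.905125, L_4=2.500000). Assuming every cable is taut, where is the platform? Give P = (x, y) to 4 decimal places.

(2.5000, 8.0000)

circle eqns → linear via eq_j − eq_1; set k_j = A_j·A_j − L_j²
k_1 = 0.0000+0.0000−70.2500 = -70.2500
-16.0000·x − 10.0000·y = k_1−k_2 = -120.0000
0.0000·x − 10.0000·y = k_1−k_3 = -80.0000
-8.0000·x − 20.0000·y = k_1−k_4 = -180.0000
solve first two rows → x=2.5000, y=8.0000
check cable 4: ‖A_4−P‖² = 6.2500 ≈ L_4² = 6.2500 ✓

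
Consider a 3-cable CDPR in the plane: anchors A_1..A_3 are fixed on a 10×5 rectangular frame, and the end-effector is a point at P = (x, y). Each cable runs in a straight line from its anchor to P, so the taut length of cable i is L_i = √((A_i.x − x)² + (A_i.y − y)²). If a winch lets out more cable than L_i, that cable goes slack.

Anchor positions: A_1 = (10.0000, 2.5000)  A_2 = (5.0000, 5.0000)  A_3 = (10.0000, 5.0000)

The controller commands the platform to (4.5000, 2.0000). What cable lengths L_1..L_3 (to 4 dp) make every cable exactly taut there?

(5.5227, 3.0414, 6.2650)

L_1 = √((10.0000−4.5000)² + (2.5000−2.0000)²) = 5.5227
L_2 = √((5.0000−4.5000)² + (5.0000−2.0000)²) = 3.0414
L_3 = √((10.0000−4.5000)² + (5.0000−2.0000)²) = 6.2650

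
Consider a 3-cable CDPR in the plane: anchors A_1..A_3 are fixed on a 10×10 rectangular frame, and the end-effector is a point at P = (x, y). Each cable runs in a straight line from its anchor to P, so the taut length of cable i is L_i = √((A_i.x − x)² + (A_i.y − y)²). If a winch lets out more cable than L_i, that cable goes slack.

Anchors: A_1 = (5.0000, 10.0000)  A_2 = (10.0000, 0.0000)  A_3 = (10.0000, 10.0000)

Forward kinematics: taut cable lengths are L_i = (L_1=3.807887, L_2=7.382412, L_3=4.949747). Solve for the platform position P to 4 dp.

(6.5000, 6.5000)

each cable: (A_i−P)·(A_i−P) = L_i²; let c_i = ‖A_i‖²−L_i²
c_1 = 25.0000+100.0000−14.5000 = 110.5000
row 1: -10.0000x + 20.0000y = 65.0000  (c_2=45.5000)
row 2: -10.0000x + 0.0000y = -65.0000  (c_3=175.5000)
Cramer on rows 1–2 → x = 6.5000, y = 6.5000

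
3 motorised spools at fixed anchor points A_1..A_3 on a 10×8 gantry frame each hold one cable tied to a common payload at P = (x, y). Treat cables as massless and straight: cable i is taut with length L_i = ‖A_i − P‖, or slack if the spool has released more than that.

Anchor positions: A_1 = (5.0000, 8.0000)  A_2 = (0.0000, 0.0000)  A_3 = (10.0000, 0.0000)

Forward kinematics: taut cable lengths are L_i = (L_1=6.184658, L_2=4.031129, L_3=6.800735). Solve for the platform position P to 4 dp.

circle eqns → linear via eq_j − eq_1; set k_j = A_j·A_j − L_j²
k_1 = 25.0000+64.0000−38.2500 = 50.7500
10.0000·x + 16.0000·y = k_1−k_2 = 67.0000
-10.0000·x + 16.0000·y = k_1−k_3 = -3.0000
solve first two rows → x=3.5000, y=2.0000

(3.5000, 2.0000)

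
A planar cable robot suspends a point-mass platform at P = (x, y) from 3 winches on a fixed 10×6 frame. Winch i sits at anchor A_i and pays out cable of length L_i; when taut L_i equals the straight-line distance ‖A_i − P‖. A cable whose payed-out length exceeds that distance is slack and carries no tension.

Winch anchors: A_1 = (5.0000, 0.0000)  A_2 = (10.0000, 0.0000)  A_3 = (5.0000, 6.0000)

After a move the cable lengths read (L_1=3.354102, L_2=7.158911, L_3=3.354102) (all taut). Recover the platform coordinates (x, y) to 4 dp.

(3.5000, 3.0000)

each cable: (A_i−P)·(A_i−P) = L_i²; let q_i = ‖A_i‖²−L_i²
q_1 = 25.0000+0.0000−11.2500 = 13.7500
row 1: -10.0000x + 0.0000y = -35.0000  (q_2=48.7500)
row 2: 0.0000x − 12.0000y = -36.0000  (q_3=49.7500)
Cramer on rows 1–2 → x = 3.5000, y = 3.0000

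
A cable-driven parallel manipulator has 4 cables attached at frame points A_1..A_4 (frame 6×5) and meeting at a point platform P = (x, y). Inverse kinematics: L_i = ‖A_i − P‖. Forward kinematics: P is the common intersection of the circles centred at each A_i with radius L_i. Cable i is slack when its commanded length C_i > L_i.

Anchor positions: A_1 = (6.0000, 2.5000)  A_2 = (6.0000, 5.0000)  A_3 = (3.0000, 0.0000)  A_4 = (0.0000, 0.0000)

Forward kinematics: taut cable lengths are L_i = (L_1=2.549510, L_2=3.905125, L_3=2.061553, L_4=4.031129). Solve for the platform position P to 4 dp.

each cable: (A_i−P)·(A_i−P) = L_i²; let k_i = ‖A_i‖²−L_i²
k_1 = 36.0000+6.2500−6.5000 = 35.7500
row 1: 0.0000x − 5.0000y = -10.0000  (k_2=45.7500)
row 2: 6.0000x + 5.0000y = 31.0000  (k_3=4.7500)
row 3: 12.0000x + 5.0000y = 52.0000  (k_4=-16.2500)
Cramer on rows 1–2 → x = 3.5000, y = 2.0000
check cable 4: ‖A_4−P‖² = 16.2500 ≈ L_4² = 16.2500 ✓

(3.5000, 2.0000)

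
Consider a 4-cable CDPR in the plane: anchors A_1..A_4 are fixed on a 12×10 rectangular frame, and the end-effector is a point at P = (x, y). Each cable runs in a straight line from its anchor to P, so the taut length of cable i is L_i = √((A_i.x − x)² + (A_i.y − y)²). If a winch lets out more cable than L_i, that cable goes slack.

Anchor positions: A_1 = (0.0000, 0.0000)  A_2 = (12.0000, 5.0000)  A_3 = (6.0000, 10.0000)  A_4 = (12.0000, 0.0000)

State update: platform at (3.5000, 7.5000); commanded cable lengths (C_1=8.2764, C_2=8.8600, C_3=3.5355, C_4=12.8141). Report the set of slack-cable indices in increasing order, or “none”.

i=1: geometric 8.2765 vs commanded 8.2764 ⇒ taut
i=2: geometric 8.8600 vs commanded 8.8600 ⇒ taut
i=3: geometric 3.5355 vs commanded 3.5355 ⇒ taut
i=4: geometric 11.3358 vs commanded 12.8141 ⇒ slack

4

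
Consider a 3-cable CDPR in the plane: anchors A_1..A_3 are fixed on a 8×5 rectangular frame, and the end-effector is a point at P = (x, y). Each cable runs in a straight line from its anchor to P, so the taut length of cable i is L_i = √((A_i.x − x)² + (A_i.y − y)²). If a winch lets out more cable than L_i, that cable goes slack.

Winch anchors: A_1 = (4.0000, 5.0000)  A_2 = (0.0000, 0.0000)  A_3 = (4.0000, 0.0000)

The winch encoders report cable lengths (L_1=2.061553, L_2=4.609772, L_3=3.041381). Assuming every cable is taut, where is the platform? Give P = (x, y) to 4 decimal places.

circle eqns → linear via eq_j − eq_1; set q_j = A_j·A_j − L_j²
q_1 = 16.0000+25.0000−4.2500 = 36.7500
8.0000·x + 10.0000·y = q_1−q_2 = 58.0000
0.0000·x + 10.0000·y = q_1−q_3 = 30.0000
solve first two rows → x=3.5000, y=3.0000

(3.5000, 3.0000)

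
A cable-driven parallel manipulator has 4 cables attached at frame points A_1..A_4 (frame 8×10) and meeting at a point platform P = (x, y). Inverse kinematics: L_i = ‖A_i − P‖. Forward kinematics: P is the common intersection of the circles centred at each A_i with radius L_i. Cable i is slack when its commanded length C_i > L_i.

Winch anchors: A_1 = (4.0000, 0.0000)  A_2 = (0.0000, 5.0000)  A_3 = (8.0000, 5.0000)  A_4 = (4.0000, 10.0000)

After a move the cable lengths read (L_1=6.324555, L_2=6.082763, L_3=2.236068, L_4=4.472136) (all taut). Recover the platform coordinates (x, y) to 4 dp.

(6.0000, 6.0000)

expand ‖A_i−P‖²=L_i² and subtract eq 1 (q_i ≔ ‖A_i‖²−L_i²)
q_1 = 16.0000+0.0000−40.0000 = -24.0000
eq1−eq2 → [8.0000  -10.0000]·P = -12.0000
eq1−eq3 → [-8.0000  -10.0000]·P = -108.0000
eq1−eq4 → [0.0000  -20.0000]·P = -120.0000
2×2 solve → P = (6.0000, 6.0000)
check cable 4: ‖A_4−P‖² = 20.0000 ≈ L_4² = 20.0000 ✓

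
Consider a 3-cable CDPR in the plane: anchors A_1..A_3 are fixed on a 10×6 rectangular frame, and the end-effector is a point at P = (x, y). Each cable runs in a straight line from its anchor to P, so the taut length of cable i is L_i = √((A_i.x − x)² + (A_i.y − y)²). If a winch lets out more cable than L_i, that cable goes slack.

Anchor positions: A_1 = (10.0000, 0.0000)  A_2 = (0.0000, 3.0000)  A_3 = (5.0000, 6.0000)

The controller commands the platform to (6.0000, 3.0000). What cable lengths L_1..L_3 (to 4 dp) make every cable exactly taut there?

(5.0000, 6.0000, 3.1623)

cable 1: Δx=4.0000, Δy=-3.0000; L_1 = √(Δx²+Δy²) = 5.0000
cable 2: Δx=-6.0000, Δy=0.0000; L_2 = √(Δx²+Δy²) = 6.0000
cable 3: Δx=-1.0000, Δy=3.0000; L_3 = √(Δx²+Δy²) = 3.1623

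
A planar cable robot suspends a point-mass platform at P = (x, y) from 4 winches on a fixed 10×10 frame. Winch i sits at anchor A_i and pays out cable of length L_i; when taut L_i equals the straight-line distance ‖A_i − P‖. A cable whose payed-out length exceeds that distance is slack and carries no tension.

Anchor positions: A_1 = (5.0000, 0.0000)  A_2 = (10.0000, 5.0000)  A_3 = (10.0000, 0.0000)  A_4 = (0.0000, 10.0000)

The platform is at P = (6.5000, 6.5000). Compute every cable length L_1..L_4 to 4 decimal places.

(6.6708, 3.8079, 7.3824, 7.3824)

L_1: Δ = A_1−P = (-1.5000, -6.5000) → ‖Δ‖ = √44.5000 = 6.6708
L_2: Δ = A_2−P = (3.5000, -1.5000) → ‖Δ‖ = √14.5000 = 3.8079
L_3: Δ = A_3−P = (3.5000, -6.5000) → ‖Δ‖ = √54.5000 = 7.3824
L_4: Δ = A_4−P = (-6.5000, 3.5000) → ‖Δ‖ = √54.5000 = 7.3824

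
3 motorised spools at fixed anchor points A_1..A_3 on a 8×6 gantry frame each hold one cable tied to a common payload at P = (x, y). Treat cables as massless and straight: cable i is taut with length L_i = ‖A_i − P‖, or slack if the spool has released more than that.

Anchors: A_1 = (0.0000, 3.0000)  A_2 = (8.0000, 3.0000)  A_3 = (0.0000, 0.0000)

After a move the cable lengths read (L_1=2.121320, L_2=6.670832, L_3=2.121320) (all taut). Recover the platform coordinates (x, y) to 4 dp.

circle eqns → linear via eq_j − eq_1; set c_j = A_j·A_j − L_j²
c_1 = 0.0000+9.0000−4.5000 = 4.5000
-16.0000·x + 0.0000·y = c_1−c_2 = -24.0000
0.0000·x + 6.0000·y = c_1−c_3 = 9.0000
solve first two rows → x=1.5000, y=1.5000

(1.5000, 1.5000)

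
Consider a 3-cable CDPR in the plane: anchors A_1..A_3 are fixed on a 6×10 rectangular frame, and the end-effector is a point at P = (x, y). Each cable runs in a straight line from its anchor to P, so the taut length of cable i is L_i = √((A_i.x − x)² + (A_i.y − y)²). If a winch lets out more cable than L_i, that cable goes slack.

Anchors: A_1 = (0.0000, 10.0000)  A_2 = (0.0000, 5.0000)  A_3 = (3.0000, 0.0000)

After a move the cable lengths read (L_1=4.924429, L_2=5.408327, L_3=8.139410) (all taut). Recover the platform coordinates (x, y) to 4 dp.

expand ‖A_i−P‖²=L_i² and subtract eq 1 (k_i ≔ ‖A_i‖²−L_i²)
k_1 = 0.0000+100.0000−24.2500 = 75.7500
eq1−eq2 → [0.0000  10.0000]·P = 80.0000
eq1−eq3 → [-6.0000  20.0000]·P = 133.0000
2×2 solve → P = (4.5000, 8.0000)

(4.5000, 8.0000)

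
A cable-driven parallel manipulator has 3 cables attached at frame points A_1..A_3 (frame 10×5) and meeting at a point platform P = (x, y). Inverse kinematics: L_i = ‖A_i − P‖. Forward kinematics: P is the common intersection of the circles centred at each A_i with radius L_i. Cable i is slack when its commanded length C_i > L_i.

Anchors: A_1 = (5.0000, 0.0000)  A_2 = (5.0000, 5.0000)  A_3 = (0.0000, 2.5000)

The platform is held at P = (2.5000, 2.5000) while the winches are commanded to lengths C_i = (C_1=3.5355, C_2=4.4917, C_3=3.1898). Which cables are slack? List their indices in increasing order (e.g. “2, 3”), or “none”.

cable 1: √((2.5000)²+(-2.5000)²)=3.5355, C_1=3.5355: taut
cable 2: √((2.5000)²+(2.5000)²)=3.5355, C_2=4.4917: slack
cable 3: √((-2.5000)²+(0.0000)²)=2.5000, C_3=3.1898: slack

2, 3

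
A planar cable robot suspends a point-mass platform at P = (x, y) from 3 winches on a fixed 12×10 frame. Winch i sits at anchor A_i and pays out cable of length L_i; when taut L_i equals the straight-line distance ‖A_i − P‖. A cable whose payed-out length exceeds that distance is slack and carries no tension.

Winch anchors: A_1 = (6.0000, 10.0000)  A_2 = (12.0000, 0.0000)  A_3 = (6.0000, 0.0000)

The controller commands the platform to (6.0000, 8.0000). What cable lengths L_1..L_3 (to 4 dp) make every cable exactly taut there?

L_1 = √((6.0000−6.0000)² + (10.0000−8.0000)²) = 2.0000
L_2 = √((12.0000−6.0000)² + (0.0000−8.0000)²) = 10.0000
L_3 = √((6.0000−6.0000)² + (0.0000−8.0000)²) = 8.0000

(2.0000, 10.0000, 8.0000)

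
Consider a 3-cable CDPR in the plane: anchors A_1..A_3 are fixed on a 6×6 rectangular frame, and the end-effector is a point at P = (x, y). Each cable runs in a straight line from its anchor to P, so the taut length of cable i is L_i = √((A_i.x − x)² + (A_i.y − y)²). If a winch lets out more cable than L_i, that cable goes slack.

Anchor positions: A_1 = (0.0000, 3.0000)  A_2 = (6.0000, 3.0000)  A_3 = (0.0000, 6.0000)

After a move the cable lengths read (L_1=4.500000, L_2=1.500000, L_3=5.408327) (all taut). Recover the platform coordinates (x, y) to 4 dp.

(4.5000, 3.0000)

each cable: (A_i−P)·(A_i−P) = L_i²; let q_i = ‖A_i‖²−L_i²
q_1 = 0.0000+9.0000−20.2500 = -11.2500
row 1: -12.0000x + 0.0000y = -54.0000  (q_2=42.7500)
row 2: 0.0000x − 6.0000y = -18.0000  (q_3=6.7500)
Cramer on rows 1–2 → x = 4.5000, y = 3.0000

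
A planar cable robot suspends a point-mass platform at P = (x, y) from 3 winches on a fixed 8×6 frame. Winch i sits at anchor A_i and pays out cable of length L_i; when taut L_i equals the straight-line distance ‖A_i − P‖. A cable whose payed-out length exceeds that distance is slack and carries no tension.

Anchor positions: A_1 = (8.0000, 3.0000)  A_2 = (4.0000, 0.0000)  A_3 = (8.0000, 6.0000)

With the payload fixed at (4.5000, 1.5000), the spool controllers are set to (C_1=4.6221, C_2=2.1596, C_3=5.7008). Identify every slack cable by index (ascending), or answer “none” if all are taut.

1, 2

cable 1: √((3.5000)²+(1.5000)²)=3.8079, C_1=4.6221: slack
cable 2: √((-0.5000)²+(-1.5000)²)=1.5811, C_2=2.1596: slack
cable 3: √((3.5000)²+(4.5000)²)=5.7009, C_3=5.7008: taut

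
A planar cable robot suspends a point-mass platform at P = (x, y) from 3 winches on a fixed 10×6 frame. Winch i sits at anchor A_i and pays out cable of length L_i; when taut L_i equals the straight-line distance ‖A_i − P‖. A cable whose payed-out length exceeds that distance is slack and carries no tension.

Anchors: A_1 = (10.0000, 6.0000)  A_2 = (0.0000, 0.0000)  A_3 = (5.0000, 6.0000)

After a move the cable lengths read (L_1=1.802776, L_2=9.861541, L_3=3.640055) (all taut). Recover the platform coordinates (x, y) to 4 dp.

expand ‖A_i−P‖²=L_i² and subtract eq 1 (q_i ≔ ‖A_i‖²−L_i²)
q_1 = 100.0000+36.0000−3.2500 = 132.7500
eq1−eq2 → [20.0000  12.0000]·P = 230.0000
eq1−eq3 → [10.0000  0.0000]·P = 85.0000
2×2 solve → P = (8.5000, 5.0000)

(8.5000, 5.0000)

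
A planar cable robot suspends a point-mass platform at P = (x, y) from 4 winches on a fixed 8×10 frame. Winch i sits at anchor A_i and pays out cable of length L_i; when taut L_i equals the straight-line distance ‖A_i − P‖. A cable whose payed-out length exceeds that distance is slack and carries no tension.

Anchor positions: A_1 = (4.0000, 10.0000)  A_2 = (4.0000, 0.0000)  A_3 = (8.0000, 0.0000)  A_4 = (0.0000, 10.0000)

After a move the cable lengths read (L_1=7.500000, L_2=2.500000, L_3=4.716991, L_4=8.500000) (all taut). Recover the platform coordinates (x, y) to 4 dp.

circle eqns → linear via eq_j − eq_1; set k_j = A_j·A_j − L_j²
k_1 = 16.0000+100.0000−56.2500 = 59.7500
0.0000·x + 20.0000·y = k_1−k_2 = 50.0000
-8.0000·x + 20.0000·y = k_1−k_3 = 18.0000
8.0000·x + 0.0000·y = k_1−k_4 = 32.0000
solve first two rows → x=4.0000, y=2.5000
check cable 4: ‖A_4−P‖² = 72.2500 ≈ L_4² = 72.2500 ✓

(4.0000, 2.5000)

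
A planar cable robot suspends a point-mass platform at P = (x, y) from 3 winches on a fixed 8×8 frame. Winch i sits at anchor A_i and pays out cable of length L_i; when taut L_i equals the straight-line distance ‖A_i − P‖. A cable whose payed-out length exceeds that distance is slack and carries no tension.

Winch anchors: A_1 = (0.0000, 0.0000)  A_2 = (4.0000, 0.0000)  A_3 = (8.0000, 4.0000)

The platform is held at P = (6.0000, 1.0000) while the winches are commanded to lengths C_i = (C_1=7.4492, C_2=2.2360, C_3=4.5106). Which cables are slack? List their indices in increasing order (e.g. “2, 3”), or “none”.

1, 3

cable 1: L_1 = ‖A_1−P‖ = 6.0828;  C_1 = 7.4492 → slack
cable 2: L_2 = ‖A_2−P‖ = 2.2361;  C_2 = 2.2360 → taut
cable 3: L_3 = ‖A_3−P‖ = 3.6056;  C_3 = 4.5106 → slack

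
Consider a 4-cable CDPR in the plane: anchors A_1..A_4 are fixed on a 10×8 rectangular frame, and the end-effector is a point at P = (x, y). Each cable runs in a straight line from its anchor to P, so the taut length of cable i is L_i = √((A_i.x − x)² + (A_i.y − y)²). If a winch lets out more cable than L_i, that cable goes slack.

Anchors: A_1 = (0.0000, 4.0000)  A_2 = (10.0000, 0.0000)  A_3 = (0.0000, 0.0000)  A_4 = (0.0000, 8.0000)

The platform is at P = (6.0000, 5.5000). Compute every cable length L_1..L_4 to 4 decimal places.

(6.1847, 6.8007, 8.1394, 6.5000)

cable 1: Δx=-6.0000, Δy=-1.5000; L_1 = √(Δx²+Δy²) = 6.1847
cable 2: Δx=4.0000, Δy=-5.5000; L_2 = √(Δx²+Δy²) = 6.8007
cable 3: Δx=-6.0000, Δy=-5.5000; L_3 = √(Δx²+Δy²) = 8.1394
cable 4: Δx=-6.0000, Δy=2.5000; L_4 = √(Δx²+Δy²) = 6.5000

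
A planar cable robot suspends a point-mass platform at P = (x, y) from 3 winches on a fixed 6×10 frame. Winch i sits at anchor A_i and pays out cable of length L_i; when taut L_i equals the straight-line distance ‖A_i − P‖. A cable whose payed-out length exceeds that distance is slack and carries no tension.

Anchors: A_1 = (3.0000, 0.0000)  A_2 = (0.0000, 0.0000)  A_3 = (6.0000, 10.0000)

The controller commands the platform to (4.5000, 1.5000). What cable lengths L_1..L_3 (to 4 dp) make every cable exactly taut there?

(2.1213, 4.7434, 8.6313)

L_1 = √((3.0000−4.5000)² + (0.0000−1.5000)²) = 2.1213
L_2 = √((0.0000−4.5000)² + (0.0000−1.5000)²) = 4.7434
L_3 = √((6.0000−4.5000)² + (10.0000−1.5000)²) = 8.6313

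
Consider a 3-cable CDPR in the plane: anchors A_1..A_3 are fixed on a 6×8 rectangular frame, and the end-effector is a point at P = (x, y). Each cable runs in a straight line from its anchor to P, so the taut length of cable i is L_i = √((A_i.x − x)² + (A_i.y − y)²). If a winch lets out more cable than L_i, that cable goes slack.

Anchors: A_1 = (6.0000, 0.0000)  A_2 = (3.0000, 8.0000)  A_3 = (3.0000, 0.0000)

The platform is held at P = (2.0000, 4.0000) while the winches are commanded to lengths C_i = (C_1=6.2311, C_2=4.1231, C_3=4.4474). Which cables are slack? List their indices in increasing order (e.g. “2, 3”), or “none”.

i=1: geometric 5.6569 vs commanded 6.2311 ⇒ slack
i=2: geometric 4.1231 vs commanded 4.1231 ⇒ taut
i=3: geometric 4.1231 vs commanded 4.4474 ⇒ slack

1, 3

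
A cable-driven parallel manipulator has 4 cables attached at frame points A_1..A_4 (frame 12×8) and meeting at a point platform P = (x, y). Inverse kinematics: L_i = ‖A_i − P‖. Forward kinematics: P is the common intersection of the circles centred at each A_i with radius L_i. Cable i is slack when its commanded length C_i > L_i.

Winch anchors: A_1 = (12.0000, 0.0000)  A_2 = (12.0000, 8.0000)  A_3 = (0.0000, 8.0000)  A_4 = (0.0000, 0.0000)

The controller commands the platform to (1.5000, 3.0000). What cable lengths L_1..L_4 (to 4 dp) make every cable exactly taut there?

L_1: Δ = A_1−P = (10.5000, -3.0000) → ‖Δ‖ = √119.2500 = 10.9202
L_2: Δ = A_2−P = (10.5000, 5.0000) → ‖Δ‖ = √135.2500 = 11.6297
L_3: Δ = A_3−P = (-1.5000, 5.0000) → ‖Δ‖ = √27.2500 = 5.2202
L_4: Δ = A_4−P = (-1.5000, -3.0000) → ‖Δ‖ = √11.2500 = 3.3541

(10.9202, 11.6297, 5.2202, 3.3541)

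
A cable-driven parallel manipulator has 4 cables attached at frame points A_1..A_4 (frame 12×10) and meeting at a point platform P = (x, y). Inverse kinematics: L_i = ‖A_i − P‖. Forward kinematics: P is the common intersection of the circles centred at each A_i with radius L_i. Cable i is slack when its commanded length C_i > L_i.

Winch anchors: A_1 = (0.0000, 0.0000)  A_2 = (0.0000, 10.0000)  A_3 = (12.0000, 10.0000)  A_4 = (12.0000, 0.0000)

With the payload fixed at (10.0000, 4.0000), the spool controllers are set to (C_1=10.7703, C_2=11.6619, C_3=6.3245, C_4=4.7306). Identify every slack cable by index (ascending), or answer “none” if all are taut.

i=1: geometric 10.7703 vs commanded 10.7703 ⇒ taut
i=2: geometric 11.6619 vs commanded 11.6619 ⇒ taut
i=3: geometric 6.3246 vs commanded 6.3245 ⇒ taut
i=4: geometric 4.4721 vs commanded 4.7306 ⇒ slack

4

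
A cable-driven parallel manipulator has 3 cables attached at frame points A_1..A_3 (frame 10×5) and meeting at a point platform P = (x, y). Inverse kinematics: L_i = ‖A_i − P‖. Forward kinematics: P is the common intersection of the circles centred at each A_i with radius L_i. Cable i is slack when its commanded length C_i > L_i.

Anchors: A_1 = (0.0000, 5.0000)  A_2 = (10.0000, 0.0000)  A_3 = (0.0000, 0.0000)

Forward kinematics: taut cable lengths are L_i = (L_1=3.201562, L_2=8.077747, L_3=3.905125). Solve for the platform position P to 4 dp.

(2.5000, 3.0000)

expand ‖A_i−P‖²=L_i² and subtract eq 1 (k_i ≔ ‖A_i‖²−L_i²)
k_1 = 0.0000+25.0000−10.2500 = 14.7500
eq1−eq2 → [-20.0000  10.0000]·P = -20.0000
eq1−eq3 → [0.0000  10.0000]·P = 30.0000
2×2 solve → P = (2.5000, 3.0000)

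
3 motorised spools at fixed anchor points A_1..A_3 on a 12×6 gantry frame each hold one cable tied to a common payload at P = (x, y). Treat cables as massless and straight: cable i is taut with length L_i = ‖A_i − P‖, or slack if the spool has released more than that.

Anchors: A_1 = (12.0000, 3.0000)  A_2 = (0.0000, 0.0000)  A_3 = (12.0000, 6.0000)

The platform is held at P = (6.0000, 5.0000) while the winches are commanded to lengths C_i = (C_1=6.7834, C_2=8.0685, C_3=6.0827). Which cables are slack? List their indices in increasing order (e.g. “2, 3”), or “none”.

1, 2

cable 1: L_1 = ‖A_1−P‖ = 6.3246;  C_1 = 6.7834 → slack
cable 2: L_2 = ‖A_2−P‖ = 7.8102;  C_2 = 8.0685 → slack
cable 3: L_3 = ‖A_3−P‖ = 6.0828;  C_3 = 6.0827 → taut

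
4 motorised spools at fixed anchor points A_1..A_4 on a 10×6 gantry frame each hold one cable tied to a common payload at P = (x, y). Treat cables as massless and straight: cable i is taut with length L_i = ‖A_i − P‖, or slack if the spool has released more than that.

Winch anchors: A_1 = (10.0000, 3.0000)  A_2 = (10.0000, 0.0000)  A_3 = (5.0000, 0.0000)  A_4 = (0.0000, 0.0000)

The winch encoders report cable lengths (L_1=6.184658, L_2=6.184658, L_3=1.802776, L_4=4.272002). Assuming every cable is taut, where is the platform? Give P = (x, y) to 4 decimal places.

circle eqns → linear via eq_j − eq_1; set q_j = A_j·A_j − L_j²
q_1 = 100.0000+9.0000−38.2500 = 70.7500
0.0000·x + 6.0000·y = q_1−q_2 = 9.0000
10.0000·x + 6.0000·y = q_1−q_3 = 49.0000
20.0000·x + 6.0000·y = q_1−q_4 = 89.0000
solve first two rows → x=4.0000, y=1.5000
check cable 4: ‖A_4−P‖² = 18.2500 ≈ L_4² = 18.2500 ✓

(4.0000, 1.5000)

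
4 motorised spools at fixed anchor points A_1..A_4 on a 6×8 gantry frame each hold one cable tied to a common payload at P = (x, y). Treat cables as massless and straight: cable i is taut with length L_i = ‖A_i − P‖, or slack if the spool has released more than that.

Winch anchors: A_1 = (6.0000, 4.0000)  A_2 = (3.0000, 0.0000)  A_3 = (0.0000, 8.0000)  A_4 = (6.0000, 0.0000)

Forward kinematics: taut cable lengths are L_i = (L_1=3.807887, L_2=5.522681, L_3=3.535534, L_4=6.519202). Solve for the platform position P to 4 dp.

(2.5000, 5.5000)

each cable: (A_i−P)·(A_i−P) = L_i²; let c_i = ‖A_i‖²−L_i²
c_1 = 36.0000+16.0000−14.5000 = 37.5000
row 1: 6.0000x + 8.0000y = 59.0000  (c_2=-21.5000)
row 2: 12.0000x − 8.0000y = -14.0000  (c_3=51.5000)
row 3: 0.0000x + 8.0000y = 44.0000  (c_4=-6.5000)
Cramer on rows 1–2 → x = 2.5000, y = 5.5000
check cable 4: ‖A_4−P‖² = 42.5000 ≈ L_4² = 42.5000 ✓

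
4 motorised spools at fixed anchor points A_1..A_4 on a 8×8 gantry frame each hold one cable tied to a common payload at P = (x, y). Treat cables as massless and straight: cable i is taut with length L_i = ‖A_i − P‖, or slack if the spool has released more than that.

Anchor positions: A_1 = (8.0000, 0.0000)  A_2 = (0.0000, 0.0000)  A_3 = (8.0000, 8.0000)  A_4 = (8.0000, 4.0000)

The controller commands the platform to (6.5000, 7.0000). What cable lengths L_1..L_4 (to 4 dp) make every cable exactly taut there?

cable 1: Δx=1.5000, Δy=-7.0000; L_1 = √(Δx²+Δy²) = 7.1589
cable 2: Δx=-6.5000, Δy=-7.0000; L_2 = √(Δx²+Δy²) = 9.5525
cable 3: Δx=1.5000, Δy=1.0000; L_3 = √(Δx²+Δy²) = 1.8028
cable 4: Δx=1.5000, Δy=-3.0000; L_4 = √(Δx²+Δy²) = 3.3541

(7.1589, 9.5525, 1.8028, 3.3541)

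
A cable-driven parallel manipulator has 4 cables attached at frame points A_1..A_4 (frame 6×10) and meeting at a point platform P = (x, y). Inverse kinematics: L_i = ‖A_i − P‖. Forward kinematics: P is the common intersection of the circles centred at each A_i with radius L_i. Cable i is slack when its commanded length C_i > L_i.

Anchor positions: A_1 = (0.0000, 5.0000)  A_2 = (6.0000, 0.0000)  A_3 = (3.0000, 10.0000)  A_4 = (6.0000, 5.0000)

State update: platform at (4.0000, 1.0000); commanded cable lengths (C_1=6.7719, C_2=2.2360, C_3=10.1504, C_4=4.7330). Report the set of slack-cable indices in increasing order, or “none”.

cable 1: √((-4.0000)²+(4.0000)²)=5.6569, C_1=6.7719: slack
cable 2: √((2.0000)²+(-1.0000)²)=2.2361, C_2=2.2360: taut
cable 3: √((-1.0000)²+(9.0000)²)=9.0554, C_3=10.1504: slack
cable 4: √((2.0000)²+(4.0000)²)=4.4721, C_4=4.7330: slack

1, 3, 4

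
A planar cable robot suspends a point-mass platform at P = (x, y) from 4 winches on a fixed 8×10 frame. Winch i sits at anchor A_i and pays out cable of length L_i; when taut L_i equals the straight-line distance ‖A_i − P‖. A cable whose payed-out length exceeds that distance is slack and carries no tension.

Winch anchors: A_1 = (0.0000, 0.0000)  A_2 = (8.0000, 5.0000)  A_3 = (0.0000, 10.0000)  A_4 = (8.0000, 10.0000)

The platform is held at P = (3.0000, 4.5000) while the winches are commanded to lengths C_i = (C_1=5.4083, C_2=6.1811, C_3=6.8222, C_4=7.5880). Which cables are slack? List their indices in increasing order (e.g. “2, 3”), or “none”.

2, 3, 4

cable 1: √((-3.0000)²+(-4.5000)²)=5.4083, C_1=5.4083: taut
cable 2: √((5.0000)²+(0.5000)²)=5.0249, C_2=6.1811: slack
cable 3: √((-3.0000)²+(5.5000)²)=6.2650, C_3=6.8222: slack
cable 4: √((5.0000)²+(5.5000)²)=7.4330, C_4=7.5880: slack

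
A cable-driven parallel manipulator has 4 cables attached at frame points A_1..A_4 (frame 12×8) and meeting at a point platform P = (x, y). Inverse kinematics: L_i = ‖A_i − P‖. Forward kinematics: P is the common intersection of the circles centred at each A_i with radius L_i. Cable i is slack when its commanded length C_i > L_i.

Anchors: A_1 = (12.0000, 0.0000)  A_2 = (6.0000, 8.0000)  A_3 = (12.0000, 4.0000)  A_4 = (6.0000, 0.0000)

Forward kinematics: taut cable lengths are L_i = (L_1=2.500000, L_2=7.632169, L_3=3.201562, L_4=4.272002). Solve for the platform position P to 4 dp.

each cable: (A_i−P)·(A_i−P) = L_i²; let k_i = ‖A_i‖²−L_i²
k_1 = 144.0000+0.0000−6.2500 = 137.7500
row 1: 12.0000x − 16.0000y = 96.0000  (k_2=41.7500)
row 2: 0.0000x − 8.0000y = -12.0000  (k_3=149.7500)
row 3: 12.0000x + 0.0000y = 120.0000  (k_4=17.7500)
Cramer on rows 1–2 → x = 10.0000, y = 1.5000
check cable 4: ‖A_4−P‖² = 18.2500 ≈ L_4² = 18.2500 ✓

(10.0000, 1.5000)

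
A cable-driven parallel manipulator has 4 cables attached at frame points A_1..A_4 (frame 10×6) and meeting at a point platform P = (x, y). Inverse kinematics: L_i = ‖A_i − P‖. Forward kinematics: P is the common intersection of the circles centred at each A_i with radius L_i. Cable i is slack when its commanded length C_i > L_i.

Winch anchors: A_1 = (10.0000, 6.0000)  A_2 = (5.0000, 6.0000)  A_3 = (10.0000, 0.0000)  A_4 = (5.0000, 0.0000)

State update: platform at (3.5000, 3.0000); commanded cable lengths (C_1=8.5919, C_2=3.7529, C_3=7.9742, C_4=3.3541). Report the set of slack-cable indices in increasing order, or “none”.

cable 1: √((6.5000)²+(3.0000)²)=7.1589, C_1=8.5919: slack
cable 2: √((1.5000)²+(3.0000)²)=3.3541, C_2=3.7529: slack
cable 3: √((6.5000)²+(-3.0000)²)=7.1589, C_3=7.9742: slack
cable 4: √((1.5000)²+(-3.0000)²)=3.3541, C_4=3.3541: taut

1, 2, 3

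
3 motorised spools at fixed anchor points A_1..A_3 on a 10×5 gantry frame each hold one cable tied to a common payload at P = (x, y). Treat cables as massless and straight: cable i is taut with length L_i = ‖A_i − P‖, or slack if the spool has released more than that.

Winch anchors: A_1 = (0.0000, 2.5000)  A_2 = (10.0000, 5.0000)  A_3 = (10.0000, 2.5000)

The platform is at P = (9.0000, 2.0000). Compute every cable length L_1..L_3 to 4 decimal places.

(9.0139, 3.1623, 1.1180)

cable 1: Δx=-9.0000, Δy=0.5000; L_1 = √(Δx²+Δy²) = 9.0139
cable 2: Δx=1.0000, Δy=3.0000; L_2 = √(Δx²+Δy²) = 3.1623
cable 3: Δx=1.0000, Δy=0.5000; L_3 = √(Δx²+Δy²) = 1.1180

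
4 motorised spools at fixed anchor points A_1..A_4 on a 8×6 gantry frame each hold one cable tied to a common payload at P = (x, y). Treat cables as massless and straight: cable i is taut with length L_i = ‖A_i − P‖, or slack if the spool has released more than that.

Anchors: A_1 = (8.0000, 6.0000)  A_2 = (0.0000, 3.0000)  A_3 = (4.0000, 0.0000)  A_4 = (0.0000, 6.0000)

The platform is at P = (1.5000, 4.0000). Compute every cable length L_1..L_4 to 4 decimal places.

(6.8007, 1.8028, 4.7170, 2.5000)

cable 1: Δx=6.5000, Δy=2.0000; L_1 = √(Δx²+Δy²) = 6.8007
cable 2: Δx=-1.5000, Δy=-1.0000; L_2 = √(Δx²+Δy²) = 1.8028
cable 3: Δx=2.5000, Δy=-4.0000; L_3 = √(Δx²+Δy²) = 4.7170
cable 4: Δx=-1.5000, Δy=2.0000; L_4 = √(Δx²+Δy²) = 2.5000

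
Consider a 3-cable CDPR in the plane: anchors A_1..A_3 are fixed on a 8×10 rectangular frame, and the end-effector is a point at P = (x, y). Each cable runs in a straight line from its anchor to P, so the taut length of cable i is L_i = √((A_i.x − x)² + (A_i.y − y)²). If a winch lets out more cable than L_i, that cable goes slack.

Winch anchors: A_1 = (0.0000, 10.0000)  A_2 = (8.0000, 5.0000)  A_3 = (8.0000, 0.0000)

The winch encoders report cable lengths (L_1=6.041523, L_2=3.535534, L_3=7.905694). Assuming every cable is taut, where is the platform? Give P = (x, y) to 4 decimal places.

circle eqns → linear via eq_j − eq_1; set k_j = A_j·A_j − L_j²
k_1 = 0.0000+100.0000−36.5000 = 63.5000
-16.0000·x + 10.0000·y = k_1−k_2 = -13.0000
-16.0000·x + 20.0000·y = k_1−k_3 = 62.0000
solve first two rows → x=5.5000, y=7.5000

(5.5000, 7.5000)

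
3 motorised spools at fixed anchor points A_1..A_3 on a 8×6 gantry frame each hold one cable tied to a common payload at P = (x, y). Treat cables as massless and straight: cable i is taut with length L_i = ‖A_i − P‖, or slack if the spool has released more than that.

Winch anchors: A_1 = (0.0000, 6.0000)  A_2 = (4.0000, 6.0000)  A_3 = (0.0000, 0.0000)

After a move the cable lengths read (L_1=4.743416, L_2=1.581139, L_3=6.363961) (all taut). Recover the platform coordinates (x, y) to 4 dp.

(4.5000, 4.5000)

each cable: (A_i−P)·(A_i−P) = L_i²; let k_i = ‖A_i‖²−L_i²
k_1 = 0.0000+36.0000−22.5000 = 13.5000
row 1: -8.0000x + 0.0000y = -36.0000  (k_2=49.5000)
row 2: 0.0000x + 12.0000y = 54.0000  (k_3=-40.5000)
Cramer on rows 1–2 → x = 4.5000, y = 4.5000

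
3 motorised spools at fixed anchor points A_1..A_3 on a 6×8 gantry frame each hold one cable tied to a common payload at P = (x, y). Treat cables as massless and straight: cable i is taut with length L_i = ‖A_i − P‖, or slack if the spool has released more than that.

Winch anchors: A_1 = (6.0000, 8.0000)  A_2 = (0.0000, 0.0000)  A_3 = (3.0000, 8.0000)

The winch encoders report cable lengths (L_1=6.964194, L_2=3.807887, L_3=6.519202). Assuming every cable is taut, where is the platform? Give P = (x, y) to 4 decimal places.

(3.5000, 1.5000)

circle eqns → linear via eq_j − eq_1; set k_j = A_j·A_j − L_j²
k_1 = 36.0000+64.0000−48.5000 = 51.5000
12.0000·x + 16.0000·y = k_1−k_2 = 66.0000
6.0000·x + 0.0000·y = k_1−k_3 = 21.0000
solve first two rows → x=3.5000, y=1.5000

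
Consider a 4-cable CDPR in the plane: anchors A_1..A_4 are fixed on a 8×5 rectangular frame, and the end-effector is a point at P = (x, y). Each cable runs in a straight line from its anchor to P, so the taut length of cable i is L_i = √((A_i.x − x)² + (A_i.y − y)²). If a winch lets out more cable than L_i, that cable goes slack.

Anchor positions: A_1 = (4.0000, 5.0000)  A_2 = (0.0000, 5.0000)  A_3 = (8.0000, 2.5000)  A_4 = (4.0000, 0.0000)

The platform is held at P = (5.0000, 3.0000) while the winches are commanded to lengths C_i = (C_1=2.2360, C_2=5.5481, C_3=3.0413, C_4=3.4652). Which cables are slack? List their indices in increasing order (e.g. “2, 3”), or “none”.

cable 1: √((-1.0000)²+(2.0000)²)=2.2361, C_1=2.2360: taut
cable 2: √((-5.0000)²+(2.0000)²)=5.3852, C_2=5.5481: slack
cable 3: √((3.0000)²+(-0.5000)²)=3.0414, C_3=3.0413: taut
cable 4: √((-1.0000)²+(-3.0000)²)=3.1623, C_4=3.4652: slack

2, 4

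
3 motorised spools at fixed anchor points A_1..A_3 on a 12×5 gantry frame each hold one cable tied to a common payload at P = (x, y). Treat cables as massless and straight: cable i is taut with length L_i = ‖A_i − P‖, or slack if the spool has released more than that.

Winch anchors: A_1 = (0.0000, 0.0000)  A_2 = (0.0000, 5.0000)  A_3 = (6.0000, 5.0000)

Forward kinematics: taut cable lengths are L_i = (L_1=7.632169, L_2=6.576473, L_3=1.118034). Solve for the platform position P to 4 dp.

(6.5000, 4.0000)

expand ‖A_i−P‖²=L_i² and subtract eq 1 (q_i ≔ ‖A_i‖²−L_i²)
q_1 = 0.0000+0.0000−58.2500 = -58.2500
eq1−eq2 → [0.0000  -10.0000]·P = -40.0000
eq1−eq3 → [-12.0000  -10.0000]·P = -118.0000
2×2 solve → P = (6.5000, 4.0000)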